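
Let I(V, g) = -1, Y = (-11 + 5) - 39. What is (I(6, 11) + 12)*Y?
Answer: -495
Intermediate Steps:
Y = -45 (Y = -6 - 39 = -45)
(I(6, 11) + 12)*Y = (-1 + 12)*(-45) = 11*(-45) = -495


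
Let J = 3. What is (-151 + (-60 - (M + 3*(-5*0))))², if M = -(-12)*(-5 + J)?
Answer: 34969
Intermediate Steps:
M = -24 (M = -(-12)*(-5 + 3) = -(-12)*(-2) = -4*6 = -24)
(-151 + (-60 - (M + 3*(-5*0))))² = (-151 + (-60 - (-24 + 3*(-5*0))))² = (-151 + (-60 - (-24 + 3*0)))² = (-151 + (-60 - (-24 + 0)))² = (-151 + (-60 - 1*(-24)))² = (-151 + (-60 + 24))² = (-151 - 36)² = (-187)² = 34969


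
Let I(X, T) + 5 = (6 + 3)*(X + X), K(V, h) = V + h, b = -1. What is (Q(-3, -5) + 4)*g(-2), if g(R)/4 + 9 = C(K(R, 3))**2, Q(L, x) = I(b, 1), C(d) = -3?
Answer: 0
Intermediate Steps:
I(X, T) = -5 + 18*X (I(X, T) = -5 + (6 + 3)*(X + X) = -5 + 9*(2*X) = -5 + 18*X)
Q(L, x) = -23 (Q(L, x) = -5 + 18*(-1) = -5 - 18 = -23)
g(R) = 0 (g(R) = -36 + 4*(-3)**2 = -36 + 4*9 = -36 + 36 = 0)
(Q(-3, -5) + 4)*g(-2) = (-23 + 4)*0 = -19*0 = 0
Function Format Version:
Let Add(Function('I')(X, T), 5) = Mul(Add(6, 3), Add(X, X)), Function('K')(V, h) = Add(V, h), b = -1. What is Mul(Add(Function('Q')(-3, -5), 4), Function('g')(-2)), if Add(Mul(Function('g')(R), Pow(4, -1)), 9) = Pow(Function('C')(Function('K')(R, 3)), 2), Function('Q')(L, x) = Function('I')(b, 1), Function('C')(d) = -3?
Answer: 0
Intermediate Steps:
Function('I')(X, T) = Add(-5, Mul(18, X)) (Function('I')(X, T) = Add(-5, Mul(Add(6, 3), Add(X, X))) = Add(-5, Mul(9, Mul(2, X))) = Add(-5, Mul(18, X)))
Function('Q')(L, x) = -23 (Function('Q')(L, x) = Add(-5, Mul(18, -1)) = Add(-5, -18) = -23)
Function('g')(R) = 0 (Function('g')(R) = Add(-36, Mul(4, Pow(-3, 2))) = Add(-36, Mul(4, 9)) = Add(-36, 36) = 0)
Mul(Add(Function('Q')(-3, -5), 4), Function('g')(-2)) = Mul(Add(-23, 4), 0) = Mul(-19, 0) = 0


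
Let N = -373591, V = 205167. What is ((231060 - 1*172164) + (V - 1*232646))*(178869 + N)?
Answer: -6117581074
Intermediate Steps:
((231060 - 1*172164) + (V - 1*232646))*(178869 + N) = ((231060 - 1*172164) + (205167 - 1*232646))*(178869 - 373591) = ((231060 - 172164) + (205167 - 232646))*(-194722) = (58896 - 27479)*(-194722) = 31417*(-194722) = -6117581074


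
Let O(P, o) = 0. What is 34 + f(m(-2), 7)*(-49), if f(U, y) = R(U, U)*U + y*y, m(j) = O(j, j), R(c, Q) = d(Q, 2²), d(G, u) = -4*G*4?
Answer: -2367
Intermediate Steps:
d(G, u) = -16*G
R(c, Q) = -16*Q
m(j) = 0
f(U, y) = y² - 16*U² (f(U, y) = (-16*U)*U + y*y = -16*U² + y² = y² - 16*U²)
34 + f(m(-2), 7)*(-49) = 34 + (7² - 16*0²)*(-49) = 34 + (49 - 16*0)*(-49) = 34 + (49 + 0)*(-49) = 34 + 49*(-49) = 34 - 2401 = -2367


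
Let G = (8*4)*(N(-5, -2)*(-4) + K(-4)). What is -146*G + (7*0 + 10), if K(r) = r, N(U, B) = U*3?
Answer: -261622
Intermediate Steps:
N(U, B) = 3*U
G = 1792 (G = (8*4)*((3*(-5))*(-4) - 4) = 32*(-15*(-4) - 4) = 32*(60 - 4) = 32*56 = 1792)
-146*G + (7*0 + 10) = -146*1792 + (7*0 + 10) = -261632 + (0 + 10) = -261632 + 10 = -261622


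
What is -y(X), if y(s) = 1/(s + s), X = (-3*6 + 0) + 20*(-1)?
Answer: 1/76 ≈ 0.013158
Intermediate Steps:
X = -38 (X = (-18 + 0) - 20 = -18 - 20 = -38)
y(s) = 1/(2*s)
-y(X) = -1/(2*(-38)) = -(-1)/(2*38) = -1*(-1/76) = 1/76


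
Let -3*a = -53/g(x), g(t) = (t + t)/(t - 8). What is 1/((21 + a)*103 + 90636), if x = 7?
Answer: 42/3892099 ≈ 1.0791e-5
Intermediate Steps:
g(t) = 2*t/(-8 + t) (g(t) = (2*t)/(-8 + t) = 2*t/(-8 + t))
a = -53/42 (a = -(-53)/(3*(2*7/(-8 + 7))) = -(-53)/(3*(2*7/(-1))) = -(-53)/(3*(2*7*(-1))) = -(-53)/(3*(-14)) = -(-53)*(-1)/(3*14) = -⅓*53/14 = -53/42 ≈ -1.2619)
1/((21 + a)*103 + 90636) = 1/((21 - 53/42)*103 + 90636) = 1/((829/42)*103 + 90636) = 1/(85387/42 + 90636) = 1/(3892099/42) = 42/3892099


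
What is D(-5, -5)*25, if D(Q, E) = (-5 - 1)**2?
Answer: 900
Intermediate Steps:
D(Q, E) = 36 (D(Q, E) = (-6)**2 = 36)
D(-5, -5)*25 = 36*25 = 900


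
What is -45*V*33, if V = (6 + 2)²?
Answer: -95040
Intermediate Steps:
V = 64 (V = 8² = 64)
-45*V*33 = -45*64*33 = -2880*33 = -95040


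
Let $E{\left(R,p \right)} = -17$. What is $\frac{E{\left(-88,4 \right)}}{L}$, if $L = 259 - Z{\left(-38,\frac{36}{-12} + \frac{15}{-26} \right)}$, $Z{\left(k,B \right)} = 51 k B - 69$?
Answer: $\frac{221}{85853} \approx 0.0025742$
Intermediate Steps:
$Z{\left(k,B \right)} = -69 + 51 B k$ ($Z{\left(k,B \right)} = 51 B k - 69 = -69 + 51 B k$)
$L = - \frac{85853}{13}$ ($L = 259 - \left(-69 + 51 \left(\frac{36}{-12} + \frac{15}{-26}\right) \left(-38\right)\right) = 259 - \left(-69 + 51 \left(36 \left(- \frac{1}{12}\right) + 15 \left(- \frac{1}{26}\right)\right) \left(-38\right)\right) = 259 - \left(-69 + 51 \left(-3 - \frac{15}{26}\right) \left(-38\right)\right) = 259 - \left(-69 + 51 \left(- \frac{93}{26}\right) \left(-38\right)\right) = 259 - \left(-69 + \frac{90117}{13}\right) = 259 - \frac{89220}{13} = - \frac{85853}{13} \approx -6604.1$)
$\frac{E{\left(-88,4 \right)}}{L} = - \frac{17}{- \frac{85853}{13}} = \left(-17\right) \left(- \frac{13}{85853}\right) = \frac{221}{85853}$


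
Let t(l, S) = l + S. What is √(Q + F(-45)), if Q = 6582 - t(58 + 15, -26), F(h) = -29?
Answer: √6506 ≈ 80.660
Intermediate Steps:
t(l, S) = S + l
Q = 6535 (Q = 6582 - (-26 + (58 + 15)) = 6582 - (-26 + 73) = 6582 - 1*47 = 6582 - 47 = 6535)
√(Q + F(-45)) = √(6535 - 29) = √6506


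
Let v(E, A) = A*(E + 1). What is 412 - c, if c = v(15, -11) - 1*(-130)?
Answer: 458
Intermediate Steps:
v(E, A) = A*(1 + E)
c = -46 (c = -11*(1 + 15) - 1*(-130) = -11*16 + 130 = -176 + 130 = -46)
412 - c = 412 - 1*(-46) = 412 + 46 = 458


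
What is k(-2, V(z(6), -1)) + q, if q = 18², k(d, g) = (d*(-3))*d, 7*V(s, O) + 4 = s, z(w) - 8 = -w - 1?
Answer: 312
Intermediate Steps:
z(w) = 7 - w (z(w) = 8 + (-w - 1) = 8 + (-1 - w) = 7 - w)
V(s, O) = -4/7 + s/7
k(d, g) = -3*d² (k(d, g) = (-3*d)*d = -3*d²)
q = 324
k(-2, V(z(6), -1)) + q = -3*(-2)² + 324 = -3*4 + 324 = -12 + 324 = 312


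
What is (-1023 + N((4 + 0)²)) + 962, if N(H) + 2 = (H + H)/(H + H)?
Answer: -62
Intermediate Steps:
N(H) = -1 (N(H) = -2 + (H + H)/(H + H) = -2 + (2*H)/((2*H)) = -2 + (2*H)*(1/(2*H)) = -2 + 1 = -1)
(-1023 + N((4 + 0)²)) + 962 = (-1023 - 1) + 962 = -1024 + 962 = -62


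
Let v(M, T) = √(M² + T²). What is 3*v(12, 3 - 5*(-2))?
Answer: 3*√313 ≈ 53.075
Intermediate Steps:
3*v(12, 3 - 5*(-2)) = 3*√(12² + (3 - 5*(-2))²) = 3*√(144 + (3 - 1*(-10))²) = 3*√(144 + (3 + 10)²) = 3*√(144 + 13²) = 3*√(144 + 169) = 3*√313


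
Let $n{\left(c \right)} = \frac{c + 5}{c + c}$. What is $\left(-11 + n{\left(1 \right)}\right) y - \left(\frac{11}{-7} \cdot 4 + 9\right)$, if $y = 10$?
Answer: $- \frac{579}{7} \approx -82.714$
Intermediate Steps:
$n{\left(c \right)} = \frac{5 + c}{2 c}$
$\left(-11 + n{\left(1 \right)}\right) y - \left(\frac{11}{-7} \cdot 4 + 9\right) = \left(-11 + \frac{5 + 1}{2 \cdot 1}\right) 10 - \left(\frac{11}{-7} \cdot 4 + 9\right) = \left(-11 + \frac{1}{2} \cdot 1 \cdot 6\right) 10 - \left(11 \left(- \frac{1}{7}\right) 4 + 9\right) = \left(-11 + 3\right) 10 - \left(\left(- \frac{11}{7}\right) 4 + 9\right) = \left(-8\right) 10 - \left(- \frac{44}{7} + 9\right) = -80 - \frac{19}{7} = - \frac{579}{7}$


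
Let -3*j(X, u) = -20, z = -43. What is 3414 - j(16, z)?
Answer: 10222/3 ≈ 3407.3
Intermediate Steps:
j(X, u) = 20/3 (j(X, u) = -1/3*(-20) = 20/3)
3414 - j(16, z) = 3414 - 1*20/3 = 3414 - 20/3 = 10222/3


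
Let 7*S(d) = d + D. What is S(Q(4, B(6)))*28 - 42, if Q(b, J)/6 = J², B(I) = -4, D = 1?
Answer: 346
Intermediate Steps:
Q(b, J) = 6*J²
S(d) = ⅐ + d/7 (S(d) = (d + 1)/7 = (1 + d)/7 = ⅐ + d/7)
S(Q(4, B(6)))*28 - 42 = (⅐ + (6*(-4)²)/7)*28 - 42 = (⅐ + (6*16)/7)*28 - 42 = (⅐ + (⅐)*96)*28 - 42 = (⅐ + 96/7)*28 - 42 = (97/7)*28 - 42 = 388 - 42 = 346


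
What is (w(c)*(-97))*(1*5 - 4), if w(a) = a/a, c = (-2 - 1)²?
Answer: -97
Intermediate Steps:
c = 9 (c = (-3)² = 9)
w(a) = 1
(w(c)*(-97))*(1*5 - 4) = (1*(-97))*(1*5 - 4) = -97*(5 - 4) = -97*1 = -97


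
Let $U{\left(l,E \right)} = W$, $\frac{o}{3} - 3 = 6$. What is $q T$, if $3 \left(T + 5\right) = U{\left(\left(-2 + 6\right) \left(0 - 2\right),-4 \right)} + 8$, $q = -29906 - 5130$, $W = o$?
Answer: $- \frac{700720}{3} \approx -2.3357 \cdot 10^{5}$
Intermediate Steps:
$o = 27$ ($o = 9 + 3 \cdot 6 = 9 + 18 = 27$)
$W = 27$
$q = -35036$ ($q = -29906 - 5130 = -35036$)
$U{\left(l,E \right)} = 27$
$T = \frac{20}{3}$ ($T = -5 + \frac{27 + 8}{3} = -5 + \frac{1}{3} \cdot 35 = -5 + \frac{35}{3} = \frac{20}{3} \approx 6.6667$)
$q T = \left(-35036\right) \frac{20}{3} = - \frac{700720}{3}$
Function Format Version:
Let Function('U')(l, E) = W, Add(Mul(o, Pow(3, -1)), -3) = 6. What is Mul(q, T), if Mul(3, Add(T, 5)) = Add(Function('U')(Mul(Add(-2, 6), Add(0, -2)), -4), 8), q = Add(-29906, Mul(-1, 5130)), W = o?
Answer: Rational(-700720, 3) ≈ -2.3357e+5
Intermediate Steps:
o = 27 (o = Add(9, Mul(3, 6)) = Add(9, 18) = 27)
W = 27
q = -35036 (q = Add(-29906, -5130) = -35036)
Function('U')(l, E) = 27
T = Rational(20, 3) (T = Add(-5, Mul(Rational(1, 3), Add(27, 8))) = Add(-5, Mul(Rational(1, 3), 35)) = Add(-5, Rational(35, 3)) = Rational(20, 3) ≈ 6.6667)
Mul(q, T) = Mul(-35036, Rational(20, 3)) = Rational(-700720, 3)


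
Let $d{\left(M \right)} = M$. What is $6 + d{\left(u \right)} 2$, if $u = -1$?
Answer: $4$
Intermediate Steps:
$6 + d{\left(u \right)} 2 = 6 - 2 = 4$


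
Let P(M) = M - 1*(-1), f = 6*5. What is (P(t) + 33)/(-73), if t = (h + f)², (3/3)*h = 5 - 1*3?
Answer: -1058/73 ≈ -14.493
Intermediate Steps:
h = 2 (h = 5 - 1*3 = 5 - 3 = 2)
f = 30
t = 1024 (t = (2 + 30)² = 32² = 1024)
P(M) = 1 + M (P(M) = M + 1 = 1 + M)
(P(t) + 33)/(-73) = ((1 + 1024) + 33)/(-73) = -(1025 + 33)/73 = -1/73*1058 = -1058/73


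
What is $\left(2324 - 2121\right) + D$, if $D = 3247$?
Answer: $3450$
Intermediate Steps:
$\left(2324 - 2121\right) + D = \left(2324 - 2121\right) + 3247 = 203 + 3247 = 3450$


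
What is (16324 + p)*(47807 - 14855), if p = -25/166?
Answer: 44645989284/83 ≈ 5.3790e+8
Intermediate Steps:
p = -25/166 (p = -25*1/166 = -25/166 ≈ -0.15060)
(16324 + p)*(47807 - 14855) = (16324 - 25/166)*(47807 - 14855) = (2709759/166)*32952 = 44645989284/83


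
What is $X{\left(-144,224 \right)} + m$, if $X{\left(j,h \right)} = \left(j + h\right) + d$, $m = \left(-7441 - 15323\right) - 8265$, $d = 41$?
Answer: $-30908$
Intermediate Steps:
$m = -31029$ ($m = -22764 - 8265 = -31029$)
$X{\left(j,h \right)} = 41 + h + j$ ($X{\left(j,h \right)} = \left(j + h\right) + 41 = \left(h + j\right) + 41 = 41 + h + j$)
$X{\left(-144,224 \right)} + m = \left(41 + 224 - 144\right) - 31029 = 121 - 31029 = -30908$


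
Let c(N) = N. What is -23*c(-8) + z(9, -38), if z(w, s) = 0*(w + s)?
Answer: 184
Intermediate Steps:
z(w, s) = 0 (z(w, s) = 0*(s + w) = 0)
-23*c(-8) + z(9, -38) = -23*(-8) + 0 = 184 + 0 = 184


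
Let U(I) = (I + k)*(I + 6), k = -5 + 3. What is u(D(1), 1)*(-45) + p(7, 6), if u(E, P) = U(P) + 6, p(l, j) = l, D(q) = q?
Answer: 52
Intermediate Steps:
k = -2
U(I) = (-2 + I)*(6 + I) (U(I) = (I - 2)*(I + 6) = (-2 + I)*(6 + I))
u(E, P) = -6 + P² + 4*P (u(E, P) = (-12 + P² + 4*P) + 6 = -6 + P² + 4*P)
u(D(1), 1)*(-45) + p(7, 6) = (-6 + 1² + 4*1)*(-45) + 7 = (-6 + 1 + 4)*(-45) + 7 = -1*(-45) + 7 = 45 + 7 = 52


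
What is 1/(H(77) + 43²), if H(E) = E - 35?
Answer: 1/1891 ≈ 0.00052882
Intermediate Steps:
H(E) = -35 + E
1/(H(77) + 43²) = 1/((-35 + 77) + 43²) = 1/(42 + 1849) = 1/1891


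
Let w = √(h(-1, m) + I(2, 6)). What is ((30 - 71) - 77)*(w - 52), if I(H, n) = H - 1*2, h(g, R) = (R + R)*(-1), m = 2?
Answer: 6136 - 236*I ≈ 6136.0 - 236.0*I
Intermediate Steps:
h(g, R) = -2*R (h(g, R) = (2*R)*(-1) = -2*R)
I(H, n) = -2 + H (I(H, n) = H - 2 = -2 + H)
w = 2*I (w = √(-2*2 + (-2 + 2)) = √(-4 + 0) = √(-4) = 2*I ≈ 2.0*I)
((30 - 71) - 77)*(w - 52) = ((30 - 71) - 77)*(2*I - 52) = (-41 - 77)*(-52 + 2*I) = -118*(-52 + 2*I) = 6136 - 236*I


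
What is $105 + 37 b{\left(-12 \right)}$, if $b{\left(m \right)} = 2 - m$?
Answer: $623$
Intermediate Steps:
$105 + 37 b{\left(-12 \right)} = 105 + 37 \left(2 - -12\right) = 105 + 37 \left(2 + 12\right) = 105 + 37 \cdot 14 = 105 + 518 = 623$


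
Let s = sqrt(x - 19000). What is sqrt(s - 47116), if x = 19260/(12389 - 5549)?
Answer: sqrt(-68035504 + 38*I*sqrt(27431934))/38 ≈ 0.31749 + 217.06*I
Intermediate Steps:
x = 107/38 (x = 19260/6840 = 19260*(1/6840) = 107/38 ≈ 2.8158)
s = I*sqrt(27431934)/38 (s = sqrt(107/38 - 19000) = sqrt(-721893/38) = I*sqrt(27431934)/38 ≈ 137.83*I)
sqrt(s - 47116) = sqrt(I*sqrt(27431934)/38 - 47116) = sqrt(-47116 + I*sqrt(27431934)/38)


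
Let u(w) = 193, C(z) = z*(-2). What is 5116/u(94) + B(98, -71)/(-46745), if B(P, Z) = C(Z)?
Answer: 239120014/9021785 ≈ 26.505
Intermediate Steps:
C(z) = -2*z
B(P, Z) = -2*Z
5116/u(94) + B(98, -71)/(-46745) = 5116/193 - 2*(-71)/(-46745) = 5116*(1/193) + 142*(-1/46745) = 5116/193 - 142/46745 = 239120014/9021785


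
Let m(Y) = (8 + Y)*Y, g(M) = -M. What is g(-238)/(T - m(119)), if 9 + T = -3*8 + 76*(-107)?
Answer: -119/11639 ≈ -0.010224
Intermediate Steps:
T = -8165 (T = -9 + (-3*8 + 76*(-107)) = -9 + (-24 - 8132) = -9 - 8156 = -8165)
m(Y) = Y*(8 + Y)
g(-238)/(T - m(119)) = (-1*(-238))/(-8165 - 119*(8 + 119)) = 238/(-8165 - 119*127) = 238/(-8165 - 1*15113) = 238/(-8165 - 15113) = 238/(-23278) = 238*(-1/23278) = -119/11639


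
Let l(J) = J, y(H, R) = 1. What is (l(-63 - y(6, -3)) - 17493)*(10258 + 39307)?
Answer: -870212705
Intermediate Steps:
(l(-63 - y(6, -3)) - 17493)*(10258 + 39307) = ((-63 - 1*1) - 17493)*(10258 + 39307) = ((-63 - 1) - 17493)*49565 = (-64 - 17493)*49565 = -17557*49565 = -870212705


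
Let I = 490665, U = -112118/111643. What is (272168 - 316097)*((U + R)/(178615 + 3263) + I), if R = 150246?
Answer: -72945338831358973605/3384234259 ≈ -2.1554e+10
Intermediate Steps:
U = -112118/111643 (U = -112118*1/111643 = -112118/111643 ≈ -1.0043)
(272168 - 316097)*((U + R)/(178615 + 3263) + I) = (272168 - 316097)*((-112118/111643 + 150246)/(178615 + 3263) + 490665) = -43929*((16773802060/111643)/181878 + 490665) = -43929*((16773802060/111643)*(1/181878) + 490665) = -43929*(8386901030/10152702777 + 490665) = -43929*4981584294977735/10152702777 = -72945338831358973605/3384234259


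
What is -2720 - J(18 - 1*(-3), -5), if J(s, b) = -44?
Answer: -2676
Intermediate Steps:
-2720 - J(18 - 1*(-3), -5) = -2720 - 1*(-44) = -2720 + 44 = -2676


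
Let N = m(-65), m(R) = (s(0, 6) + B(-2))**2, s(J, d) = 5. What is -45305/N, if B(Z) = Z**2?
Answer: -45305/81 ≈ -559.32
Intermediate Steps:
m(R) = 81 (m(R) = (5 + (-2)**2)**2 = (5 + 4)**2 = 9**2 = 81)
N = 81
-45305/N = -45305/81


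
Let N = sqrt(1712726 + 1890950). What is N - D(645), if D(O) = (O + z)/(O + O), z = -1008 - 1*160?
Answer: 523/1290 + 2*sqrt(900919) ≈ 1898.7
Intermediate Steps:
z = -1168 (z = -1008 - 160 = -1168)
D(O) = (-1168 + O)/(2*O) (D(O) = (O - 1168)/(O + O) = (-1168 + O)/((2*O)) = (-1168 + O)*(1/(2*O)) = (-1168 + O)/(2*O))
N = 2*sqrt(900919) (N = sqrt(3603676) = 2*sqrt(900919) ≈ 1898.3)
N - D(645) = 2*sqrt(900919) - (-1168 + 645)/(2*645) = 2*sqrt(900919) - (-523)/(2*645) = 2*sqrt(900919) - 1*(-523/1290) = 2*sqrt(900919) + 523/1290 = 523/1290 + 2*sqrt(900919)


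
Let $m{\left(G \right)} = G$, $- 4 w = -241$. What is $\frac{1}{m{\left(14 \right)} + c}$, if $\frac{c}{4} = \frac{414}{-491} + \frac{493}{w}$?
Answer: $\frac{118331}{5130546} \approx 0.023064$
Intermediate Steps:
$w = \frac{241}{4}$ ($w = \left(- \frac{1}{4}\right) \left(-241\right) = \frac{241}{4} \approx 60.25$)
$c = \frac{3473912}{118331}$ ($c = 4 \left(\frac{414}{-491} + \frac{493}{\frac{241}{4}}\right) = 4 \left(414 \left(- \frac{1}{491}\right) + 493 \cdot \frac{4}{241}\right) = 4 \left(- \frac{414}{491} + \frac{1972}{241}\right) = 4 \cdot \frac{868478}{118331} = \frac{3473912}{118331} \approx 29.358$)
$\frac{1}{m{\left(14 \right)} + c} = \frac{1}{14 + \frac{3473912}{118331}} = \frac{1}{\frac{5130546}{118331}} = \frac{118331}{5130546}$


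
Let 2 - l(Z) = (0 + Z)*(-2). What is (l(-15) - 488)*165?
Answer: -85140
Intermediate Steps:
l(Z) = 2 + 2*Z (l(Z) = 2 - (0 + Z)*(-2) = 2 - Z*(-2) = 2 - (-2)*Z = 2 + 2*Z)
(l(-15) - 488)*165 = ((2 + 2*(-15)) - 488)*165 = ((2 - 30) - 488)*165 = (-28 - 488)*165 = -516*165 = -85140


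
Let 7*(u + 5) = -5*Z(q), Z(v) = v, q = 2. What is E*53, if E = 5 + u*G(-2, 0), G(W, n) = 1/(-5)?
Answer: 2332/7 ≈ 333.14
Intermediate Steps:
G(W, n) = -⅕
u = -45/7 (u = -5 + (-5*2)/7 = -5 + (⅐)*(-10) = -5 - 10/7 = -45/7 ≈ -6.4286)
E = 44/7 (E = 5 - 45/7*(-⅕) = 5 + 9/7 = 44/7 ≈ 6.2857)
E*53 = (44/7)*53 = 2332/7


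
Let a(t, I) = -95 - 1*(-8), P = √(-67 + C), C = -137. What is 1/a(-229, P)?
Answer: -1/87 ≈ -0.011494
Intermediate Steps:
P = 2*I*√51 (P = √(-67 - 137) = √(-204) = 2*I*√51 ≈ 14.283*I)
a(t, I) = -87 (a(t, I) = -95 + 8 = -87)
1/a(-229, P) = 1/(-87) = -1/87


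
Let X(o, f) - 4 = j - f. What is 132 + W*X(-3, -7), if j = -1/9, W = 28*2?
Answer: 6676/9 ≈ 741.78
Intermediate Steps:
W = 56
j = -⅑ (j = -1*⅑ = -⅑ ≈ -0.11111)
X(o, f) = 35/9 - f (X(o, f) = 4 + (-⅑ - f) = 35/9 - f)
132 + W*X(-3, -7) = 132 + 56*(35/9 - 1*(-7)) = 132 + 56*(35/9 + 7) = 132 + 56*(98/9) = 132 + 5488/9 = 6676/9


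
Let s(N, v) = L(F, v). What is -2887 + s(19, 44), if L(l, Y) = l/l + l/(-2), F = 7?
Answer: -5779/2 ≈ -2889.5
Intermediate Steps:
L(l, Y) = 1 - l/2 (L(l, Y) = 1 + l*(-1/2) = 1 - l/2)
s(N, v) = -5/2 (s(N, v) = 1 - 1/2*7 = 1 - 7/2 = -5/2)
-2887 + s(19, 44) = -2887 - 5/2 = -5779/2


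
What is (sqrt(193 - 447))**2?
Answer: -254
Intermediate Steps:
(sqrt(193 - 447))**2 = (sqrt(-254))**2 = (I*sqrt(254))**2 = -254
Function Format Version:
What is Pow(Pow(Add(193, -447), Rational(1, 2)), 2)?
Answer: -254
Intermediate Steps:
Pow(Pow(Add(193, -447), Rational(1, 2)), 2) = Pow(Pow(-254, Rational(1, 2)), 2) = Pow(Mul(I, Pow(254, Rational(1, 2))), 2) = -254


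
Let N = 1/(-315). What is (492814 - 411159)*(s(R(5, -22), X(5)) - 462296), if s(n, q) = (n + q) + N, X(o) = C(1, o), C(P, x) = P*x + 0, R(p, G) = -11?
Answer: -339743430623/9 ≈ -3.7749e+10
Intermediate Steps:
N = -1/315 ≈ -0.0031746
C(P, x) = P*x
X(o) = o (X(o) = 1*o = o)
s(n, q) = -1/315 + n + q (s(n, q) = (n + q) - 1/315 = -1/315 + n + q)
(492814 - 411159)*(s(R(5, -22), X(5)) - 462296) = (492814 - 411159)*((-1/315 - 11 + 5) - 462296) = 81655*(-1891/315 - 462296) = 81655*(-145625131/315) = -339743430623/9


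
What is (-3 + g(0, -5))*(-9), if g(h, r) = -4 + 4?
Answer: 27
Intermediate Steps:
g(h, r) = 0
(-3 + g(0, -5))*(-9) = (-3 + 0)*(-9) = -3*(-9) = 27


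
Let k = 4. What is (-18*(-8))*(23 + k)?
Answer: 3888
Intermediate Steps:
(-18*(-8))*(23 + k) = (-18*(-8))*(23 + 4) = 144*27 = 3888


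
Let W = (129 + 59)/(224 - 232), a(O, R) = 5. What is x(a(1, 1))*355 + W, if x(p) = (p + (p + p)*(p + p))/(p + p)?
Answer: 3704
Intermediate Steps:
x(p) = (p + 4*p**2)/(2*p) (x(p) = (p + (2*p)*(2*p))/((2*p)) = (p + 4*p**2)*(1/(2*p)) = (p + 4*p**2)/(2*p))
W = -47/2 (W = 188/(-8) = 188*(-1/8) = -47/2 ≈ -23.500)
x(a(1, 1))*355 + W = (1/2 + 2*5)*355 - 47/2 = (1/2 + 10)*355 - 47/2 = (21/2)*355 - 47/2 = 7455/2 - 47/2 = 3704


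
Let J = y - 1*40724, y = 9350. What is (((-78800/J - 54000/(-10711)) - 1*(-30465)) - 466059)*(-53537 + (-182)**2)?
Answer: 1494001762216004954/168023457 ≈ 8.8916e+9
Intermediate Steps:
J = -31374 (J = 9350 - 1*40724 = 9350 - 40724 = -31374)
(((-78800/J - 54000/(-10711)) - 1*(-30465)) - 466059)*(-53537 + (-182)**2) = (((-78800/(-31374) - 54000/(-10711)) - 1*(-30465)) - 466059)*(-53537 + (-182)**2) = (((-78800*(-1/31374) - 54000*(-1/10711)) + 30465) - 466059)*(-53537 + 33124) = (((39400/15687 + 54000/10711) + 30465) - 466059)*(-20413) = ((1269111400/168023457 + 30465) - 466059)*(-20413) = (5120103728905/168023457 - 466059)*(-20413) = -73188740617058/168023457*(-20413) = 1494001762216004954/168023457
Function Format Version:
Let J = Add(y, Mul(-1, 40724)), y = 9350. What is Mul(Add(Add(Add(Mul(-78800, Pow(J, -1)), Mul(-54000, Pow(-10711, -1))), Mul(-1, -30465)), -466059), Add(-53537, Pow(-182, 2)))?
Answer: Rational(1494001762216004954, 168023457) ≈ 8.8916e+9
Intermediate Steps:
J = -31374 (J = Add(9350, Mul(-1, 40724)) = Add(9350, -40724) = -31374)
Mul(Add(Add(Add(Mul(-78800, Pow(J, -1)), Mul(-54000, Pow(-10711, -1))), Mul(-1, -30465)), -466059), Add(-53537, Pow(-182, 2))) = Mul(Add(Add(Add(Mul(-78800, Pow(-31374, -1)), Mul(-54000, Pow(-10711, -1))), Mul(-1, -30465)), -466059), Add(-53537, Pow(-182, 2))) = Mul(Add(Add(Add(Mul(-78800, Rational(-1, 31374)), Mul(-54000, Rational(-1, 10711))), 30465), -466059), Add(-53537, 33124)) = Mul(Add(Add(Add(Rational(39400, 15687), Rational(54000, 10711)), 30465), -466059), -20413) = Mul(Add(Add(Rational(1269111400, 168023457), 30465), -466059), -20413) = Mul(Add(Rational(5120103728905, 168023457), -466059), -20413) = Mul(Rational(-73188740617058, 168023457), -20413) = Rational(1494001762216004954, 168023457)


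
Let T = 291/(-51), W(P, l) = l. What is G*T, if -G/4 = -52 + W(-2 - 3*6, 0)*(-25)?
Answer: -20176/17 ≈ -1186.8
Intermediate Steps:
T = -97/17 (T = 291*(-1/51) = -97/17 ≈ -5.7059)
G = 208 (G = -4*(-52 + 0*(-25)) = -4*(-52 + 0) = -4*(-52) = 208)
G*T = 208*(-97/17) = -20176/17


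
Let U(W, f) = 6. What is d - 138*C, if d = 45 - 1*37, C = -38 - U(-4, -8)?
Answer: 6080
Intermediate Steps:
C = -44 (C = -38 - 1*6 = -38 - 6 = -44)
d = 8 (d = 45 - 37 = 8)
d - 138*C = 8 - 138*(-44) = 8 + 6072 = 6080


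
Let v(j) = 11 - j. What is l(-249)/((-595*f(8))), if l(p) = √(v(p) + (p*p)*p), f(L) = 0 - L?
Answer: I*√315061/680 ≈ 0.82545*I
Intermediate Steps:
f(L) = -L
l(p) = √(11 + p³ - p) (l(p) = √((11 - p) + (p*p)*p) = √((11 - p) + p²*p) = √((11 - p) + p³) = √(11 + p³ - p))
l(-249)/((-595*f(8))) = √(11 + (-249)³ - 1*(-249))/((-(-595)*8)) = √(11 - 15438249 + 249)/((-595*(-8))) = √(-15437989)/4760 = (7*I*√315061)*(1/4760) = I*√315061/680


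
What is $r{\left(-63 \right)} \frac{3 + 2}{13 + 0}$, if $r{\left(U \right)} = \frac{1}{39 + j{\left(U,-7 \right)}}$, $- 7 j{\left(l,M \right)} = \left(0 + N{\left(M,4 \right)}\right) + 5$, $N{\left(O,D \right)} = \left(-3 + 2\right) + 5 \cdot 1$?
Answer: $\frac{35}{3432} \approx 0.010198$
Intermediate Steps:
$N{\left(O,D \right)} = 4$ ($N{\left(O,D \right)} = -1 + 5 = 4$)
$j{\left(l,M \right)} = - \frac{9}{7}$ ($j{\left(l,M \right)} = - \frac{\left(0 + 4\right) + 5}{7} = - \frac{4 + 5}{7} = \left(- \frac{1}{7}\right) 9 = - \frac{9}{7}$)
$r{\left(U \right)} = \frac{7}{264}$ ($r{\left(U \right)} = \frac{1}{39 - \frac{9}{7}} = \frac{1}{\frac{264}{7}} = \frac{7}{264}$)
$r{\left(-63 \right)} \frac{3 + 2}{13 + 0} = \frac{7 \frac{3 + 2}{13 + 0}}{264} = \frac{7 \cdot \frac{5}{13}}{264} = \frac{7 \cdot 5 \cdot \frac{1}{13}}{264} = \frac{7}{264} \cdot \frac{5}{13} = \frac{35}{3432}$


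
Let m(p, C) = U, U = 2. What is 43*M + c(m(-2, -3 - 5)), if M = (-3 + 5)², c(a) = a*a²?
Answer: 180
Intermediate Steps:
m(p, C) = 2
c(a) = a³
M = 4 (M = 2² = 4)
43*M + c(m(-2, -3 - 5)) = 43*4 + 2³ = 172 + 8 = 180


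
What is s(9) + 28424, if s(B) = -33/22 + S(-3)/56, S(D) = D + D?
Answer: 795827/28 ≈ 28422.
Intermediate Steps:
S(D) = 2*D
s(B) = -45/28 (s(B) = -33/22 + (2*(-3))/56 = -33*1/22 - 6*1/56 = -3/2 - 3/28 = -45/28)
s(9) + 28424 = -45/28 + 28424 = 795827/28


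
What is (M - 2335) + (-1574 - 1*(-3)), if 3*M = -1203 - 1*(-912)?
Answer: -4003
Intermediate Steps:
M = -97 (M = (-1203 - 1*(-912))/3 = (-1203 + 912)/3 = (⅓)*(-291) = -97)
(M - 2335) + (-1574 - 1*(-3)) = (-97 - 2335) + (-1574 - 1*(-3)) = -2432 + (-1574 + 3) = -2432 - 1571 = -4003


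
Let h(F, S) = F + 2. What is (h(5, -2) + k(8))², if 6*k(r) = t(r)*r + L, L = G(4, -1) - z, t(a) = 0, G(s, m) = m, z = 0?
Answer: 1681/36 ≈ 46.694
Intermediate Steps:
h(F, S) = 2 + F
L = -1 (L = -1 - 1*0 = -1 + 0 = -1)
k(r) = -⅙ (k(r) = (0*r - 1)/6 = (0 - 1)/6 = (⅙)*(-1) = -⅙)
(h(5, -2) + k(8))² = ((2 + 5) - ⅙)² = (7 - ⅙)² = (41/6)² = 1681/36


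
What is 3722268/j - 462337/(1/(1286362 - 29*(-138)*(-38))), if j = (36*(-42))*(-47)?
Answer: -3105629371844015/5922 ≈ -5.2442e+11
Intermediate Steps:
j = 71064 (j = -1512*(-47) = 71064)
3722268/j - 462337/(1/(1286362 - 29*(-138)*(-38))) = 3722268/71064 - 462337/(1/(1286362 - 29*(-138)*(-38))) = 3722268*(1/71064) - 462337/(1/(1286362 + 4002*(-38))) = 310189/5922 - 462337/(1/(1286362 - 152076)) = 310189/5922 - 462337/(1/1134286) = 310189/5922 - 462337/1/1134286 = 310189/5922 - 462337*1134286 = 310189/5922 - 524422386382 = -3105629371844015/5922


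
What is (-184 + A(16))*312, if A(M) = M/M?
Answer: -57096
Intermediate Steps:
A(M) = 1
(-184 + A(16))*312 = (-184 + 1)*312 = -183*312 = -57096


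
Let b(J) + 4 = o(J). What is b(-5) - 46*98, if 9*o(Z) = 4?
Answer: -40604/9 ≈ -4511.6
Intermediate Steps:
o(Z) = 4/9 (o(Z) = (⅑)*4 = 4/9)
b(J) = -32/9 (b(J) = -4 + 4/9 = -32/9)
b(-5) - 46*98 = -32/9 - 46*98 = -32/9 - 4508 = -40604/9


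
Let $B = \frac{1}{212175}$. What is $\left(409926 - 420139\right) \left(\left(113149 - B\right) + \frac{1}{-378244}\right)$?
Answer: $- \frac{92740687362822606653}{80253920700} \approx -1.1556 \cdot 10^{9}$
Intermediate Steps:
$B = \frac{1}{212175} \approx 4.7131 \cdot 10^{-6}$
$\left(409926 - 420139\right) \left(\left(113149 - B\right) + \frac{1}{-378244}\right) = \left(409926 - 420139\right) \left(\left(113149 - \frac{1}{212175}\right) + \frac{1}{-378244}\right) = - 10213 \left(\left(113149 - \frac{1}{212175}\right) - \frac{1}{378244}\right) = - 10213 \left(\frac{24007389074}{212175} - \frac{1}{378244}\right) = \left(-10213\right) \frac{9080650872693881}{80253920700} = - \frac{92740687362822606653}{80253920700}$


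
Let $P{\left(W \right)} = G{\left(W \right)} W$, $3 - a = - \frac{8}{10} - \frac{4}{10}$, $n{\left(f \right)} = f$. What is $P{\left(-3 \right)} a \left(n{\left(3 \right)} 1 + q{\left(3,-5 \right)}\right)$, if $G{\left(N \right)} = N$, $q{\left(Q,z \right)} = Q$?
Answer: $\frac{1134}{5} \approx 226.8$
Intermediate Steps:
$a = \frac{21}{5}$ ($a = 3 - \left(- \frac{8}{10} - \frac{4}{10}\right) = 3 - \left(\left(-8\right) \frac{1}{10} - \frac{2}{5}\right) = 3 - \left(- \frac{4}{5} - \frac{2}{5}\right) = 3 - - \frac{6}{5} = 3 + \frac{6}{5} = \frac{21}{5} \approx 4.2$)
$P{\left(W \right)} = W^{2}$ ($P{\left(W \right)} = W W = W^{2}$)
$P{\left(-3 \right)} a \left(n{\left(3 \right)} 1 + q{\left(3,-5 \right)}\right) = \left(-3\right)^{2} \cdot \frac{21}{5} \left(3 \cdot 1 + 3\right) = 9 \cdot \frac{21}{5} \left(3 + 3\right) = \frac{189}{5} \cdot 6 = \frac{1134}{5}$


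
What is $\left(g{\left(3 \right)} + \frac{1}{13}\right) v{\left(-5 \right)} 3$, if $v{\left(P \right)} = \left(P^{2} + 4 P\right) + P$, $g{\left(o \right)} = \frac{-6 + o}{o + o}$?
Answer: $0$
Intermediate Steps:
$g{\left(o \right)} = \frac{-6 + o}{2 o}$
$v{\left(P \right)} = P^{2} + 5 P$
$\left(g{\left(3 \right)} + \frac{1}{13}\right) v{\left(-5 \right)} 3 = \left(\frac{-6 + 3}{2 \cdot 3} + \frac{1}{13}\right) - 5 \left(5 - 5\right) 3 = \left(\frac{1}{2} \cdot \frac{1}{3} \left(-3\right) + \frac{1}{13}\right) \left(-5\right) 0 \cdot 3 = \left(- \frac{1}{2} + \frac{1}{13}\right) 0 \cdot 3 = \left(- \frac{11}{26}\right) 0 = 0$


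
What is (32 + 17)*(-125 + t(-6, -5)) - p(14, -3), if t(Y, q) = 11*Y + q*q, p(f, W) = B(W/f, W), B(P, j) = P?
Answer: -113873/14 ≈ -8133.8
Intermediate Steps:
p(f, W) = W/f
t(Y, q) = q² + 11*Y (t(Y, q) = 11*Y + q² = q² + 11*Y)
(32 + 17)*(-125 + t(-6, -5)) - p(14, -3) = (32 + 17)*(-125 + ((-5)² + 11*(-6))) - (-3)/14 = 49*(-125 + (25 - 66)) - (-3)/14 = 49*(-125 - 41) - 1*(-3/14) = 49*(-166) + 3/14 = -8134 + 3/14 = -113873/14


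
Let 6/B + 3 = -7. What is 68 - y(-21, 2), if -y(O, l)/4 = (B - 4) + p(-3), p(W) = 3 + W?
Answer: 248/5 ≈ 49.600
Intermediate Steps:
B = -⅗ (B = 6/(-3 - 7) = 6/(-10) = 6*(-⅒) = -⅗ ≈ -0.60000)
y(O, l) = 92/5 (y(O, l) = -4*((-⅗ - 4) + (3 - 3)) = -4*(-23/5 + 0) = -4*(-23/5) = 92/5)
68 - y(-21, 2) = 68 - 1*92/5 = 68 - 92/5 = 248/5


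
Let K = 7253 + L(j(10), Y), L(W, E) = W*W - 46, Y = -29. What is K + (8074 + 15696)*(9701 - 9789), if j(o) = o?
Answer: -2084453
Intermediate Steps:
L(W, E) = -46 + W² (L(W, E) = W² - 46 = -46 + W²)
K = 7307 (K = 7253 + (-46 + 10²) = 7253 + (-46 + 100) = 7253 + 54 = 7307)
K + (8074 + 15696)*(9701 - 9789) = 7307 + (8074 + 15696)*(9701 - 9789) = 7307 + 23770*(-88) = 7307 - 2091760 = -2084453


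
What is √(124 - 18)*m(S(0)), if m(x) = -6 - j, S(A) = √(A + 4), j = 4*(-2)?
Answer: 2*√106 ≈ 20.591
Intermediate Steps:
j = -8
S(A) = √(4 + A)
m(x) = 2 (m(x) = -6 - 1*(-8) = -6 + 8 = 2)
√(124 - 18)*m(S(0)) = √(124 - 18)*2 = √106*2 = 2*√106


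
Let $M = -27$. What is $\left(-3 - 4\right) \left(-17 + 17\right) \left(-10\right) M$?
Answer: $0$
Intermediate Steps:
$\left(-3 - 4\right) \left(-17 + 17\right) \left(-10\right) M = \left(-3 - 4\right) \left(-17 + 17\right) \left(-10\right) \left(-27\right) = \left(-7\right) 0 \left(-10\right) \left(-27\right) = 0 \left(-10\right) \left(-27\right) = 0 \left(-27\right) = 0$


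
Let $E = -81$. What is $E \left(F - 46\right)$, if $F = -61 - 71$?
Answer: $14418$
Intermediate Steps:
$F = -132$ ($F = -61 - 71 = -132$)
$E \left(F - 46\right) = - 81 \left(-132 - 46\right) = \left(-81\right) \left(-178\right) = 14418$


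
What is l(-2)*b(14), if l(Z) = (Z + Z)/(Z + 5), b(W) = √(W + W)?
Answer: -8*√7/3 ≈ -7.0553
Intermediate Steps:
b(W) = √2*√W (b(W) = √(2*W) = √2*√W)
l(Z) = 2*Z/(5 + Z) (l(Z) = (2*Z)/(5 + Z) = 2*Z/(5 + Z))
l(-2)*b(14) = (2*(-2)/(5 - 2))*(√2*√14) = (2*(-2)/3)*(2*√7) = (2*(-2)*(⅓))*(2*√7) = -8*√7/3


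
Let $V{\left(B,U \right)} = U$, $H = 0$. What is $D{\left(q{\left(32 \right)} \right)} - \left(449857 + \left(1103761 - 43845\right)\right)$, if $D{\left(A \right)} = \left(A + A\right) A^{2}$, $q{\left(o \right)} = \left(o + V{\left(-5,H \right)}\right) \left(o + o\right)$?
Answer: $17178359411$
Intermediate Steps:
$q{\left(o \right)} = 2 o^{2}$ ($q{\left(o \right)} = \left(o + 0\right) \left(o + o\right) = o 2 o = 2 o^{2}$)
$D{\left(A \right)} = 2 A^{3}$ ($D{\left(A \right)} = 2 A A^{2} = 2 A^{3}$)
$D{\left(q{\left(32 \right)} \right)} - \left(449857 + \left(1103761 - 43845\right)\right) = 2 \left(2 \cdot 32^{2}\right)^{3} - \left(449857 + \left(1103761 - 43845\right)\right) = 2 \left(2 \cdot 1024\right)^{3} - \left(449857 + 1059916\right) = 2 \cdot 2048^{3} - 1509773 = 2 \cdot 8589934592 - 1509773 = 17179869184 - 1509773 = 17178359411$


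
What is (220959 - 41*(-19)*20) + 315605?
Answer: 552144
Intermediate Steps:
(220959 - 41*(-19)*20) + 315605 = (220959 + 779*20) + 315605 = (220959 + 15580) + 315605 = 236539 + 315605 = 552144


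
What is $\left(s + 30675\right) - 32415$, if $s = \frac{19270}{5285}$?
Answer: $- \frac{1835326}{1057} \approx -1736.4$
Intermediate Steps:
$s = \frac{3854}{1057}$ ($s = 19270 \cdot \frac{1}{5285} = \frac{3854}{1057} \approx 3.6462$)
$\left(s + 30675\right) - 32415 = \left(\frac{3854}{1057} + 30675\right) - 32415 = \frac{32427329}{1057} - 32415 = - \frac{1835326}{1057}$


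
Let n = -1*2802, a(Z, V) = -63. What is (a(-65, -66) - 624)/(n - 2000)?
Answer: 687/4802 ≈ 0.14307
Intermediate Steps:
n = -2802
(a(-65, -66) - 624)/(n - 2000) = (-63 - 624)/(-2802 - 2000) = -687/(-4802) = -687*(-1/4802) = 687/4802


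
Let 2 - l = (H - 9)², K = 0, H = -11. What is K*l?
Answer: 0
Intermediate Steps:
l = -398 (l = 2 - (-11 - 9)² = 2 - 1*(-20)² = 2 - 1*400 = 2 - 400 = -398)
K*l = 0*(-398) = 0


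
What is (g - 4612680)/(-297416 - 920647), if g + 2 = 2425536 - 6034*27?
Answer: 2350064/1218063 ≈ 1.9293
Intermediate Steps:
g = 2262616 (g = -2 + (2425536 - 6034*27) = -2 + (2425536 - 162918) = -2 + 2262618 = 2262616)
(g - 4612680)/(-297416 - 920647) = (2262616 - 4612680)/(-297416 - 920647) = -2350064/(-1218063) = -2350064*(-1/1218063) = 2350064/1218063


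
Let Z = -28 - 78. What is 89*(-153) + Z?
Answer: -13723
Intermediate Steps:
Z = -106
89*(-153) + Z = 89*(-153) - 106 = -13617 - 106 = -13723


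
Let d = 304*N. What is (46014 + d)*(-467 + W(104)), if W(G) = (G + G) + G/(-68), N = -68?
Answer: -112239718/17 ≈ -6.6023e+6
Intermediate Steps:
d = -20672 (d = 304*(-68) = -20672)
W(G) = 135*G/68 (W(G) = 2*G + G*(-1/68) = 2*G - G/68 = 135*G/68)
(46014 + d)*(-467 + W(104)) = (46014 - 20672)*(-467 + (135/68)*104) = 25342*(-467 + 3510/17) = 25342*(-4429/17) = -112239718/17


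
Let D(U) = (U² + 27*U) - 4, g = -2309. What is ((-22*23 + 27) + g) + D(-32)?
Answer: -2632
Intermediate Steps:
D(U) = -4 + U² + 27*U
((-22*23 + 27) + g) + D(-32) = ((-22*23 + 27) - 2309) + (-4 + (-32)² + 27*(-32)) = ((-506 + 27) - 2309) + (-4 + 1024 - 864) = (-479 - 2309) + 156 = -2788 + 156 = -2632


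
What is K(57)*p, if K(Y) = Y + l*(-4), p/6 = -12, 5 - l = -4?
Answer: -1512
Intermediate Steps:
l = 9 (l = 5 - 1*(-4) = 5 + 4 = 9)
p = -72 (p = 6*(-12) = -72)
K(Y) = -36 + Y (K(Y) = Y + 9*(-4) = Y - 36 = -36 + Y)
K(57)*p = (-36 + 57)*(-72) = 21*(-72) = -1512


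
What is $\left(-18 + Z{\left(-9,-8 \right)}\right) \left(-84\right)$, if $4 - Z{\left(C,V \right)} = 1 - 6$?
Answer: $756$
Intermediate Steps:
$Z{\left(C,V \right)} = 9$ ($Z{\left(C,V \right)} = 4 - \left(1 - 6\right) = 4 - -5 = 4 + 5 = 9$)
$\left(-18 + Z{\left(-9,-8 \right)}\right) \left(-84\right) = \left(-18 + 9\right) \left(-84\right) = \left(-9\right) \left(-84\right) = 756$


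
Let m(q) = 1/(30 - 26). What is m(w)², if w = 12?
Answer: 1/16 ≈ 0.062500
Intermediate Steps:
m(q) = ¼ (m(q) = 1/4 = ¼)
m(w)² = (¼)² = 1/16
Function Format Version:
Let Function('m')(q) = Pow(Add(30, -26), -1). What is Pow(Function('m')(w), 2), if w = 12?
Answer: Rational(1, 16) ≈ 0.062500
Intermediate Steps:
Function('m')(q) = Rational(1, 4) (Function('m')(q) = Pow(4, -1) = Rational(1, 4))
Pow(Function('m')(w), 2) = Pow(Rational(1, 4), 2) = Rational(1, 16)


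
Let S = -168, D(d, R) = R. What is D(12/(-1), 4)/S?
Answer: -1/42 ≈ -0.023810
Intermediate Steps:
D(12/(-1), 4)/S = 4/(-168) = 4*(-1/168) = -1/42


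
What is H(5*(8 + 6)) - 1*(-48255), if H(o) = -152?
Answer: 48103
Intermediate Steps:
H(5*(8 + 6)) - 1*(-48255) = -152 - 1*(-48255) = -152 + 48255 = 48103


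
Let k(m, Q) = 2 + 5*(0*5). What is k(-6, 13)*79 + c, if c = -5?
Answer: 153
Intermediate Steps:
k(m, Q) = 2 (k(m, Q) = 2 + 5*0 = 2 + 0 = 2)
k(-6, 13)*79 + c = 2*79 - 5 = 158 - 5 = 153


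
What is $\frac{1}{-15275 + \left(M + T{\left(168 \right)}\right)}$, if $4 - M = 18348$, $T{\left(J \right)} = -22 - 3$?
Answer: $- \frac{1}{33644} \approx -2.9723 \cdot 10^{-5}$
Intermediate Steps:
$T{\left(J \right)} = -25$
$M = -18344$ ($M = 4 - 18348 = -18344$)
$\frac{1}{-15275 + \left(M + T{\left(168 \right)}\right)} = \frac{1}{-15275 - 18369} = \frac{1}{-33644} = - \frac{1}{33644}$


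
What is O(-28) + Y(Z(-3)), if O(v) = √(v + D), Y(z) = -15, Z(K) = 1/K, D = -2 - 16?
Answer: -15 + I*√46 ≈ -15.0 + 6.7823*I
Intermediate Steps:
D = -18
Z(K) = 1/K
O(v) = √(-18 + v) (O(v) = √(v - 18) = √(-18 + v))
O(-28) + Y(Z(-3)) = √(-18 - 28) - 15 = √(-46) - 15 = I*√46 - 15 = -15 + I*√46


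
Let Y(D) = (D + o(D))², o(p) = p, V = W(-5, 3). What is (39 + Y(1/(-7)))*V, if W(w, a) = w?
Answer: -9575/49 ≈ -195.41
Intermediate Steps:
V = -5
Y(D) = 4*D² (Y(D) = (D + D)² = (2*D)² = 4*D²)
(39 + Y(1/(-7)))*V = (39 + 4*(1/(-7))²)*(-5) = (39 + 4*(-⅐)²)*(-5) = (39 + 4*(1/49))*(-5) = (39 + 4/49)*(-5) = (1915/49)*(-5) = -9575/49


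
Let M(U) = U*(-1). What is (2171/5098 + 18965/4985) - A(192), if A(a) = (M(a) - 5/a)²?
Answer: -3454123683040001/93684436992 ≈ -36870.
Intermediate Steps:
M(U) = -U
A(a) = (-a - 5/a)²
(2171/5098 + 18965/4985) - A(192) = (2171/5098 + 18965/4985) - (5 + 192²)²/192² = (2171*(1/5098) + 18965*(1/4985)) - (5 + 36864)²/36864 = (2171/5098 + 3793/997) - 36869²/36864 = 21501201/5082706 - 1359323161/36864 = -3454123683040001/93684436992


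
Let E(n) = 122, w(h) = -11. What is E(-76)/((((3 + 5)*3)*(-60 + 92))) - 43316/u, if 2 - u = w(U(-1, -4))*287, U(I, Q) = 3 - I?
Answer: -421555/31104 ≈ -13.553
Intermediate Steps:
u = 3159 (u = 2 - (-11)*287 = 2 - 1*(-3157) = 2 + 3157 = 3159)
E(-76)/((((3 + 5)*3)*(-60 + 92))) - 43316/u = 122/((((3 + 5)*3)*(-60 + 92))) - 43316/3159 = 122/(((8*3)*32)) - 43316*1/3159 = 122/((24*32)) - 3332/243 = 122/768 - 3332/243 = 122*(1/768) - 3332/243 = 61/384 - 3332/243 = -421555/31104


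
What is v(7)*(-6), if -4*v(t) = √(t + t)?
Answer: 3*√14/2 ≈ 5.6125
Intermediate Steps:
v(t) = -√2*√t/4 (v(t) = -√(t + t)/4 = -√2*√t/4)
v(7)*(-6) = -√2*√7/4*(-6) = -√14/4*(-6) = 3*√14/2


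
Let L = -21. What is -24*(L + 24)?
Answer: -72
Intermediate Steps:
-24*(L + 24) = -24*(-21 + 24) = -24*3 = -72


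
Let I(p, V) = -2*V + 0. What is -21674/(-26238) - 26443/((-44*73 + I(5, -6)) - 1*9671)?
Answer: 486388744/168854649 ≈ 2.8805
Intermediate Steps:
I(p, V) = -2*V
-21674/(-26238) - 26443/((-44*73 + I(5, -6)) - 1*9671) = -21674/(-26238) - 26443/((-44*73 - 2*(-6)) - 1*9671) = -21674*(-1/26238) - 26443/((-3212 + 12) - 9671) = 10837/13119 - 26443/(-3200 - 9671) = 10837/13119 - 26443/(-12871) = 10837/13119 - 26443*(-1/12871) = 10837/13119 + 26443/12871 = 486388744/168854649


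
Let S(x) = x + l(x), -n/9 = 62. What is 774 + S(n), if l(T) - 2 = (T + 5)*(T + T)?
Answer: 617366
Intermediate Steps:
l(T) = 2 + 2*T*(5 + T) (l(T) = 2 + (T + 5)*(T + T) = 2 + (5 + T)*(2*T) = 2 + 2*T*(5 + T))
n = -558 (n = -9*62 = -558)
S(x) = 2 + 2*x**2 + 11*x (S(x) = x + (2 + 2*x**2 + 10*x) = 2 + 2*x**2 + 11*x)
774 + S(n) = 774 + (2 + 2*(-558)**2 + 11*(-558)) = 774 + (2 + 2*311364 - 6138) = 774 + (2 + 622728 - 6138) = 774 + 616592 = 617366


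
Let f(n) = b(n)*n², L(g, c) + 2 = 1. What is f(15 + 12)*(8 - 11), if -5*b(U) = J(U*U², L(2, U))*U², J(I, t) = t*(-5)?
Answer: 1594323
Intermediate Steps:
L(g, c) = -1 (L(g, c) = -2 + 1 = -1)
J(I, t) = -5*t
b(U) = -U² (b(U) = -(-5*(-1))*U²/5 = -U²)
f(n) = -n⁴ (f(n) = (-n²)*n² = -n⁴)
f(15 + 12)*(8 - 11) = (-(15 + 12)⁴)*(8 - 11) = -1*27⁴*(-3) = -1*531441*(-3) = -531441*(-3) = 1594323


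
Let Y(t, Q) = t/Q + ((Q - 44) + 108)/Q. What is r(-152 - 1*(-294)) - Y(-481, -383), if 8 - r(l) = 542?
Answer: -205322/383 ≈ -536.09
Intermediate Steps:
r(l) = -534 (r(l) = 8 - 1*542 = 8 - 542 = -534)
Y(t, Q) = t/Q + (64 + Q)/Q (Y(t, Q) = t/Q + ((-44 + Q) + 108)/Q = t/Q + (64 + Q)/Q)
r(-152 - 1*(-294)) - Y(-481, -383) = -534 - (64 - 383 - 481)/(-383) = -534 - (-1)*(-800)/383 = -534 - 1*800/383 = -534 - 800/383 = -205322/383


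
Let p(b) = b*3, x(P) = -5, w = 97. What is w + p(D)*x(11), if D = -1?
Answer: 112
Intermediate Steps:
p(b) = 3*b
w + p(D)*x(11) = 97 + (3*(-1))*(-5) = 97 - 3*(-5) = 97 + 15 = 112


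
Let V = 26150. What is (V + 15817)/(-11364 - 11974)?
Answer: -41967/23338 ≈ -1.7982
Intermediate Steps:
(V + 15817)/(-11364 - 11974) = (26150 + 15817)/(-11364 - 11974) = 41967/(-23338) = 41967*(-1/23338) = -41967/23338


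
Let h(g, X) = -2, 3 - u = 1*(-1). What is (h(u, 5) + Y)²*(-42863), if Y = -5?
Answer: -2100287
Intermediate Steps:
u = 4 (u = 3 - (-1) = 3 - 1*(-1) = 3 + 1 = 4)
(h(u, 5) + Y)²*(-42863) = (-2 - 5)²*(-42863) = (-7)²*(-42863) = 49*(-42863) = -2100287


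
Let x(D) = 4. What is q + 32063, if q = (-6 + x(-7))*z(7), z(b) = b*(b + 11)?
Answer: 31811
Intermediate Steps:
z(b) = b*(11 + b)
q = -252 (q = (-6 + 4)*(7*(11 + 7)) = -14*18 = -2*126 = -252)
q + 32063 = -252 + 32063 = 31811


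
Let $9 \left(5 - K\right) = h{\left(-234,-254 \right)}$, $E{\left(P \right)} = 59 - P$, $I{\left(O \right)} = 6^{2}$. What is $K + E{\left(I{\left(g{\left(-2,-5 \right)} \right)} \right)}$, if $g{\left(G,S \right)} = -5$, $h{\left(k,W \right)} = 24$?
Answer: $\frac{76}{3} \approx 25.333$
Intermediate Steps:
$I{\left(O \right)} = 36$
$K = \frac{7}{3}$ ($K = 5 - \frac{8}{3} = \frac{7}{3} \approx 2.3333$)
$K + E{\left(I{\left(g{\left(-2,-5 \right)} \right)} \right)} = \frac{7}{3} + \left(59 - 36\right) = \frac{7}{3} + 23 = \frac{76}{3}$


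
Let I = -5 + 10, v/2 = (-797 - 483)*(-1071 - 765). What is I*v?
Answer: 23500800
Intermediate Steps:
v = 4700160 (v = 2*((-797 - 483)*(-1071 - 765)) = 2*(-1280*(-1836)) = 2*2350080 = 4700160)
I = 5
I*v = 5*4700160 = 23500800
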